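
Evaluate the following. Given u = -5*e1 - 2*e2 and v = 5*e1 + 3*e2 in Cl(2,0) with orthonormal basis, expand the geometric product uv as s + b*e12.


Expand: (-5*e1 - 2*e2)(5*e1 + 3*e2)
= (-5)*5*e1e1 + (-5)*3*e1e2 + (-2)*5*e2e1 + (-2)*3*e2e2
Using e1^2 = e2^2 = 1, e2e1 = -e1e2:
Scalar part s = (-5)*5 + (-2)*3 = -25 + (-6) = -31
Bivector part b = (-5)*3 - (-2)*5 = -15 - (-10) = -5
uv = -31 - 5*e12


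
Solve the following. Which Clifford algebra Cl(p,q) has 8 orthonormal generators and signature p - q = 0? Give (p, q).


We need p + q = 8 and p - q = 0.
Adding: 2p = 8 + 0 = 8, so p = 4.
Then q = 8 - 4 = 4.
(p, q) = (4, 4)


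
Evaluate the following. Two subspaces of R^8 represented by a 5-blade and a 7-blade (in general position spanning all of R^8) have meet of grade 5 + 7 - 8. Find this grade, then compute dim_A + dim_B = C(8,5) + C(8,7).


Meet grade = grade(A) + grade(B) - n
= 5 + 7 - 8 = 4
C(8,5) = 56
C(8,7) = 8
dim_A + dim_B = 56 + 8 = 64


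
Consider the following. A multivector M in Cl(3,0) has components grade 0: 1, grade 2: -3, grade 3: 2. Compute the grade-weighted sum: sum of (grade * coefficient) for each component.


Grade-weighted sum = sum of grade_k * coefficient_k
0*1 = 0
2*(-3) = -6
3*2 = 6
Total = 0 + (-6) + 6 = 0


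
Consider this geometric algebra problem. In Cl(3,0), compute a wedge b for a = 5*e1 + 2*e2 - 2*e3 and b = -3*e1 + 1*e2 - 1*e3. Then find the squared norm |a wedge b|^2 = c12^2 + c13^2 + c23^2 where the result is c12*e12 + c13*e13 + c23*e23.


a wedge b = (a1*b2 - a2*b1)*e12 + (a1*b3 - a3*b1)*e13 + (a2*b3 - a3*b2)*e23
e12 coeff: 5*1 - 2*(-3) = 5 - (-6) = 11
e13 coeff: 5*(-1) - (-2)*(-3) = -5 - 6 = -11
e23 coeff: 2*(-1) - (-2)*1 = -2 - (-2) = 0
|a wedge b|^2 = 11^2 + (-11)^2 + 0^2
= 121 + 121 + 0
= 242


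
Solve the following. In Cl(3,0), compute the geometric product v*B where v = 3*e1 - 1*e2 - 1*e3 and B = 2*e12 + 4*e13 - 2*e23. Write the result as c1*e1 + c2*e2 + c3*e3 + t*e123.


vB has grade-1 (vector) and grade-3 (trivector) parts: vB = (v _| B) + (v ^ B).
Vector part <vB>_1:
  e1: -v2*b12 - v3*b13 = -(-1)*(2) - (-1)*(4) = 6
  e2: v1*b12 - v3*b23 = (3)*(2) - (-1)*(-2) = 4
  e3: v1*b13 + v2*b23 = (3)*(4) + (-1)*(-2) = 14
Trivector part <vB>_3:
  e123: v1*b23 - v2*b13 + v3*b12 = (3)*(-2) - (-1)*(4) + (-1)*(2) = -4
vB = 6*e1 + 4*e2 + 14*e3 - 4*e123


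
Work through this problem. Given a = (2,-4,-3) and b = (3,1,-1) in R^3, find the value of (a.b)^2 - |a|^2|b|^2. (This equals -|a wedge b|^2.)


a . b = 2*3 + (-4)*1 + (-3)*(-1)
= 6 + (-4) + 3 = 5
|a|^2 = 2^2 + (-4)^2 + (-3)^2 = 29
|b|^2 = 3^2 + 1^2 + (-1)^2 = 11
(a.b)^2 = 5^2 = 25
|a|^2 * |b|^2 = 29 * 11 = 319
Result = 25 - 319 = -294


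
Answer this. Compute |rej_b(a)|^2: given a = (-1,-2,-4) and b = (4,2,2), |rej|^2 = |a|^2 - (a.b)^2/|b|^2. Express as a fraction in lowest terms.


|a|^2 = (-1)^2 + (-2)^2 + (-4)^2 = 21
|b|^2 = 4^2 + 2^2 + 2^2 = 24
a . b = (-1)*4 + (-2)*2 + (-4)*2 = -16
(a.b)^2 = (-16)^2 = 256
|rej|^2 = 21 - 256/24
= (504 - 256)/24
= 248/24
In lowest terms: 31/3


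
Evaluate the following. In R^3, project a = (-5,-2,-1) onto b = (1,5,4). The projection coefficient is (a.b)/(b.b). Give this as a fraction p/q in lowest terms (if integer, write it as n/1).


Projection coefficient = (a . b) / (b . b)
a . b = (-5)*1 + (-2)*5 + (-1)*4
= -5 + (-10) + (-4) = -19
b . b = 1^2 + 5^2 + 4^2
= 1 + 25 + 16 = 42
Coefficient = -19/42
In lowest terms: -19/42


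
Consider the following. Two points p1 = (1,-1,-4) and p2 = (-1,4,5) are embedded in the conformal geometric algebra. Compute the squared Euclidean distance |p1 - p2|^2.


p1 - p2 = (2, -5, -9)
|p1 - p2|^2 = 2^2 + (-5)^2 + (-9)^2
= 4 + 25 + 81
= 110


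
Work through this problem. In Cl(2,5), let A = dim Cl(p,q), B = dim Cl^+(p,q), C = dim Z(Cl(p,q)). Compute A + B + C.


n = 2 + 5 = 7
Total dim = 2^7 = 128
Even subalgebra dim = 2^6 = 64
n is odd, so center dim = 2
Sum = 128 + 64 + 2 = 194


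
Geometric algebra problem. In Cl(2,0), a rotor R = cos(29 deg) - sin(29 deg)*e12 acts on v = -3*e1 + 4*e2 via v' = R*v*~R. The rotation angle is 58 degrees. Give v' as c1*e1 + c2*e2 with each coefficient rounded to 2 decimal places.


Rotor R = cos(29deg) - sin(29deg)*e12
Rotation angle theta = 2 * 29 = 58 degrees
v' = R*v*~R rotates v by theta.
cos(58deg) = 0.5299, sin(58deg) = 0.8480
v'_1 = -3*cos(58deg) - 4*sin(58deg)
= -3*0.5299 - 4*0.8480
= -4.98
v'_2 = -3*sin(58deg) + 4*cos(58deg)
= -3*0.8480 + 4*0.5299
= -0.42
v' = -4.98*e1 - 0.42*e2


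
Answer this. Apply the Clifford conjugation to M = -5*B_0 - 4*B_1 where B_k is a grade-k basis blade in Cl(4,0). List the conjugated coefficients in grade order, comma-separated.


Clifford conjugate sign for grade k: (-1)^(k(k+1)/2)
Grade 0: (-1)^(0*1/2) = (-1)^0 = 1, coeff -5 -> -5
Grade 1: (-1)^(1*2/2) = (-1)^1 = -1, coeff -4 -> 4
Conjugated coefficients: -5, 4


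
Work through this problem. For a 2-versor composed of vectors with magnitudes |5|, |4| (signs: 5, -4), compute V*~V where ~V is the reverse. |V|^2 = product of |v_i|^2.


Each vector v_i has |v_i|^2 = s_i^2
Squared scales: 5^2 = 25, (-4)^2 = 16
|V|^2 = 25 * 16
= 400


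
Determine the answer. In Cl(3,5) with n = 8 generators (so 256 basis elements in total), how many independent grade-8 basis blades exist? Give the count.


Number of grade-k basis blades in Cl(p,q) with n = p + q is C(n, k).
n = 3 + 5 = 8
C(8, 8) = 8! / (8! * 0!)
= 40320 / (40320 * 1)
= 1


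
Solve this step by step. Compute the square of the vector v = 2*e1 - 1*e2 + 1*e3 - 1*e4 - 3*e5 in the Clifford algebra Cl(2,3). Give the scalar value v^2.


v^2 = sum of c_i^2 * e_i^2
Positive signature terms (e_i^2 = +1): 2^2 + (-1)^2 = 5
Negative signature terms (e_j^2 = -1): 1^2 + (-1)^2 + (-3)^2 = 11
v^2 = 5 - 11 = -6


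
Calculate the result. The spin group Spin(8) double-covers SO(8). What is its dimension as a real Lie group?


Spin(n) double-covers SO(n); both have Lie algebra so(n) of dimension n(n-1)/2.
n = 8
n(n-1) = 8 * 7 = 56
dim Spin(8) = 56/2 = 28


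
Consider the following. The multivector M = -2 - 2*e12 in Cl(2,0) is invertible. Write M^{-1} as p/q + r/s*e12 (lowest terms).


M = -2 - 2*e12, where e12^2 = -1.
Since M commutes with its reverse ~M = a - b*e12, M * ~M = a^2 - b^2*e12^2 = a^2 + b^2.
So M^{-1} = ~M / (a^2 + b^2) = (a - b*e12)/(a^2 + b^2).
a^2 + b^2 = 4 + 4 = 8
Scalar part = -2/8 = -1/4
Bivector coeff = 2/8 = 1/4
M^{-1} = -1/4 + 1/4*e12


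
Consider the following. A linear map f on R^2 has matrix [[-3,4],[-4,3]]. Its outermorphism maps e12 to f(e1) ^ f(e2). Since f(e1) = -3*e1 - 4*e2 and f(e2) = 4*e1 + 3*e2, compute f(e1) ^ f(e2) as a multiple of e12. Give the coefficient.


The outermorphism of a linear map f sends e1^e2 to f(e1)^f(e2).
f(e1) = -3*e1 - 4*e2
f(e2) = 4*e1 + 3*e2
f(e1) ^ f(e2) = (-3*e1 - 4*e2) ^ (4*e1 + 3*e2)
= (-3)*3*e12 + (-4)*4*e21
= (-9 - (-16))*e12
= 7*e12
Coefficient = 7


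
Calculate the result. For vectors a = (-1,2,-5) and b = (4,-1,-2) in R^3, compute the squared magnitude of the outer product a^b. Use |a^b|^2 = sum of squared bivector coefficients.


a wedge b = (a1*b2 - a2*b1)*e12 + (a1*b3 - a3*b1)*e13 + (a2*b3 - a3*b2)*e23
e12 coeff: (-1)*(-1) - 2*4 = 1 - 8 = -7
e13 coeff: (-1)*(-2) - (-5)*4 = 2 - (-20) = 22
e23 coeff: 2*(-2) - (-5)*(-1) = -4 - 5 = -9
|a wedge b|^2 = (-7)^2 + 22^2 + (-9)^2
= 49 + 484 + 81
= 614


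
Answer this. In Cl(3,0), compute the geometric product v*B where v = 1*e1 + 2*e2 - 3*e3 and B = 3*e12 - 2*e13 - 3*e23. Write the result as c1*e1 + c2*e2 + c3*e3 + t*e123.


vB has grade-1 (vector) and grade-3 (trivector) parts: vB = (v _| B) + (v ^ B).
Vector part <vB>_1:
  e1: -v2*b12 - v3*b13 = -(2)*(3) - (-3)*(-2) = -12
  e2: v1*b12 - v3*b23 = (1)*(3) - (-3)*(-3) = -6
  e3: v1*b13 + v2*b23 = (1)*(-2) + (2)*(-3) = -8
Trivector part <vB>_3:
  e123: v1*b23 - v2*b13 + v3*b12 = (1)*(-3) - (2)*(-2) + (-3)*(3) = -8
vB = -12*e1 - 6*e2 - 8*e3 - 8*e123


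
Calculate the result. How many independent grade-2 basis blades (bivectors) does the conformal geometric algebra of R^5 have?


The conformal model of R^5 uses Cl(6,1) with m = 5 + 2 = 7 generators.
Number of grade-2 blades = C(m, 2) = C(7, 2)
= 7*6/2 = 21


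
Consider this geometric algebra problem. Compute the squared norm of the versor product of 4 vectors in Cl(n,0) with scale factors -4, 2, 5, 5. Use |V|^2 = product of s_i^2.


Each vector v_i has |v_i|^2 = s_i^2
Squared scales: (-4)^2 = 16, 2^2 = 4, 5^2 = 25, 5^2 = 25
|V|^2 = 16 * 4 * 25 * 25
= 40000


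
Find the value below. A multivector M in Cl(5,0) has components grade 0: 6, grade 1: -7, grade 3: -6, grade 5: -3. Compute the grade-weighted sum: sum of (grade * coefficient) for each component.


Grade-weighted sum = sum of grade_k * coefficient_k
0*6 = 0
1*(-7) = -7
3*(-6) = -18
5*(-3) = -15
Total = 0 + (-7) + (-18) + (-15) = -40


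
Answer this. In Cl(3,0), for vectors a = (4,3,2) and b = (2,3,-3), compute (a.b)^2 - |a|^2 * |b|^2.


a . b = 4*2 + 3*3 + 2*(-3)
= 8 + 9 + (-6) = 11
|a|^2 = 4^2 + 3^2 + 2^2 = 29
|b|^2 = 2^2 + 3^2 + (-3)^2 = 22
(a.b)^2 = 11^2 = 121
|a|^2 * |b|^2 = 29 * 22 = 638
Result = 121 - 638 = -517


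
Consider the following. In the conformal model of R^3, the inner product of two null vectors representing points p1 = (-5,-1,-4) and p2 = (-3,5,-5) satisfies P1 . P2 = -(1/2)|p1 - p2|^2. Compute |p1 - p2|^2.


p1 - p2 = (-2, -6, 1)
|p1 - p2|^2 = (-2)^2 + (-6)^2 + 1^2
= 4 + 36 + 1
= 41


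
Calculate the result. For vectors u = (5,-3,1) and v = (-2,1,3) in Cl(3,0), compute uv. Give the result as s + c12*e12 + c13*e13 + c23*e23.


In Cl(3,0): e_i^2 = 1, e_ie_j = -e_je_i for i != j.
Scalar part = u . v = 5*(-2) + (-3)*1 + 1*3
= -10 + (-3) + 3 = -10
e12 coeff = 5*1 - (-3)*(-2) = 5 - 6 = -1
e13 coeff = 5*3 - 1*(-2) = 15 - (-2) = 17
e23 coeff = (-3)*3 - 1*1 = -9 - 1 = -10
uv = -10 - 1*e12 + 17*e13 - 10*e23


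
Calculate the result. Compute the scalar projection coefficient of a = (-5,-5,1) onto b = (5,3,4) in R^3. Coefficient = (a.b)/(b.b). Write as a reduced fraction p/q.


Projection coefficient = (a . b) / (b . b)
a . b = (-5)*5 + (-5)*3 + 1*4
= -25 + (-15) + 4 = -36
b . b = 5^2 + 3^2 + 4^2
= 25 + 9 + 16 = 50
Coefficient = -36/50
In lowest terms: -18/25


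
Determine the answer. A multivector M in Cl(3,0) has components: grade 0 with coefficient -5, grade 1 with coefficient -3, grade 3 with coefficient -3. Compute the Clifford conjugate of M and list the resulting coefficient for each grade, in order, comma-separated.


Clifford conjugate sign for grade k: (-1)^(k(k+1)/2)
Grade 0: (-1)^(0*1/2) = (-1)^0 = 1, coeff -5 -> -5
Grade 1: (-1)^(1*2/2) = (-1)^1 = -1, coeff -3 -> 3
Grade 3: (-1)^(3*4/2) = (-1)^6 = 1, coeff -3 -> -3
Conjugated coefficients: -5, 3, -3


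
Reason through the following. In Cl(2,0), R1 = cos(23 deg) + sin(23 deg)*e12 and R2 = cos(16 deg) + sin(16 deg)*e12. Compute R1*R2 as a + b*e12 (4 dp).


Same-plane rotors commute and their half-angles add:
R1*R2 = cos(a1 + a2) + sin(a1 + a2)*e12.
a1 + a2 = 23 + 16 = 39 deg
cos(39 deg) = 0.7771
sin(39 deg) = 0.6293
R1*R2 = 0.7771 + 0.6293*e12


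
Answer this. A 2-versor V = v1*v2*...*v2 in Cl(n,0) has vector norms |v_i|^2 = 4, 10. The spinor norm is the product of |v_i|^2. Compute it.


Spinor norm N(V) = |v1|^2 * |v2|^2 * ... * |v2|^2
= 4 * 10
Running product: 4, 40
N(V) = 40


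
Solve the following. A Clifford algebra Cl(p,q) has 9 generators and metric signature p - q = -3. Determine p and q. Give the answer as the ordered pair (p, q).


We need p + q = 9 and p - q = -3.
Adding: 2p = 9 + (-3) = 6, so p = 3.
Then q = 9 - 3 = 6.
(p, q) = (3, 6)


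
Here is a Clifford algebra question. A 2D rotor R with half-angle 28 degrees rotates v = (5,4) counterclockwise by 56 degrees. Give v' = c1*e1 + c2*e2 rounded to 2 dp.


Rotor R = cos(28deg) - sin(28deg)*e12
Rotation angle theta = 2 * 28 = 56 degrees
v' = R*v*~R rotates v by theta.
cos(56deg) = 0.5592, sin(56deg) = 0.8290
v'_1 = 5*cos(56deg) - 4*sin(56deg)
= 5*0.5592 - 4*0.8290
= -0.52
v'_2 = 5*sin(56deg) + 4*cos(56deg)
= 5*0.8290 + 4*0.5592
= 6.38
v' = -0.52*e1 + 6.38*e2


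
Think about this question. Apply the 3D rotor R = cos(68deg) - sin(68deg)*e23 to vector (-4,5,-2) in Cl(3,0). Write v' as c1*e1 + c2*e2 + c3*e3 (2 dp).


Rotor R = cos(68deg) - sin(68deg)*e23
Rotation angle theta = 2 * 68 = 136 degrees in the e23 plane (e2 -> e3).
The component perpendicular to the plane (e1) is invariant: v'_1 = v1 = -4.00
cos(136deg) = -0.7193, sin(136deg) = 0.6947
v'_2 = v2*cos(theta) - v3*sin(theta) = 5*(-0.7193) - (-2)*0.6947 = -2.21
v'_3 = v2*sin(theta) + v3*cos(theta) = 5*0.6947 + (-2)*(-0.7193) = 4.91
v' = -4.00*e1 - 2.21*e2 + 4.91*e3


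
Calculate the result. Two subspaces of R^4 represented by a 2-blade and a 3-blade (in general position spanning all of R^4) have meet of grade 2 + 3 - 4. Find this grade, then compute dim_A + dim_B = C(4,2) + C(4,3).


Meet grade = grade(A) + grade(B) - n
= 2 + 3 - 4 = 1
C(4,2) = 6
C(4,3) = 4
dim_A + dim_B = 6 + 4 = 10


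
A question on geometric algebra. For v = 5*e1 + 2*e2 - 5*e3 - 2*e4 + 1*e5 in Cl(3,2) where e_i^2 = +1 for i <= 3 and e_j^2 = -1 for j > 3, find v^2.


v^2 = sum of c_i^2 * e_i^2
Positive signature terms (e_i^2 = +1): 5^2 + 2^2 + (-5)^2 = 54
Negative signature terms (e_j^2 = -1): (-2)^2 + 1^2 = 5
v^2 = 54 - 5 = 49


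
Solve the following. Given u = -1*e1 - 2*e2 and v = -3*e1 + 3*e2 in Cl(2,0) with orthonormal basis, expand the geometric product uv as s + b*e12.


Expand: (-1*e1 - 2*e2)(-3*e1 + 3*e2)
= (-1)*(-3)*e1e1 + (-1)*3*e1e2 + (-2)*(-3)*e2e1 + (-2)*3*e2e2
Using e1^2 = e2^2 = 1, e2e1 = -e1e2:
Scalar part s = (-1)*(-3) + (-2)*3 = 3 + (-6) = -3
Bivector part b = (-1)*3 - (-2)*(-3) = -3 - 6 = -9
uv = -3 - 9*e12


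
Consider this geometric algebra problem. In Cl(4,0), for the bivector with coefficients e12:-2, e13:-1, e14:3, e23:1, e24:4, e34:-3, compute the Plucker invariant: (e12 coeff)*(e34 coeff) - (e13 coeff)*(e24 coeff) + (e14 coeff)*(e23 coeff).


Plucker relation: af - be + cd
a*f = (-2)*(-3) = 6
b*e = (-1)*4 = -4
c*d = 3*1 = 3
af - be + cd = 6 - (-4) + 3
= 13


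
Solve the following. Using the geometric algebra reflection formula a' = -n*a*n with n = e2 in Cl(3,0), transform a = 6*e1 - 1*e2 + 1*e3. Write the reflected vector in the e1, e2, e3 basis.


Reflection formula: a' = -n*a*n, with n = e2 (unit vector, n^2 = 1).
For reflection through hyperplane perp to e2:
The component along e2 flips sign, others stay.
a = (6, -1, 1)
a' = (6, 1, 1)
a' = 6*e1 + 1*e2 + 1*e3


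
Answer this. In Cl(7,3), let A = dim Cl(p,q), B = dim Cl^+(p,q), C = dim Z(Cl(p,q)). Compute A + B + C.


n = 7 + 3 = 10
Total dim = 2^10 = 1024
Even subalgebra dim = 2^9 = 512
n is even, so center dim = 1
Sum = 1024 + 512 + 1 = 1537


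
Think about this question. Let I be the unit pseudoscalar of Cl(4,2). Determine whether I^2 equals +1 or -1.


The pseudoscalar I = e1...e_n (product of all n generators) of Cl(p,q) satisfies I^2 = (-1)^(q + n(n-1)/2).
p = 4, q = 2, n = p + q = 6
n(n-1)/2 = 6 * 5 / 2 = 15
Exponent = q + n(n-1)/2 = 2 + 15 = 17
I^2 = (-1)^17 = -1


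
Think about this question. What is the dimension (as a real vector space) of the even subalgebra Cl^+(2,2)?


Even subalgebra dimension = 2^(n-1)
n = 2 + 2 = 4
2^(4 - 1) = 2^3 = 8
Verification: sum of C(4,k) for even k = 1 + 6 + 1 = 8
Result = 8


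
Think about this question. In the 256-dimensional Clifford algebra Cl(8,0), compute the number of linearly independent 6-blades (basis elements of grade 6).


Number of grade-k basis blades in Cl(p,q) with n = p + q is C(n, k).
n = 8 + 0 = 8
C(8, 6) = 8! / (6! * 2!)
= 40320 / (720 * 2)
= 28


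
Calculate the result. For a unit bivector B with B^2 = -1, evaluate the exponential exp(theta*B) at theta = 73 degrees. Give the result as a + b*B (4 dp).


For a unit bivector B with B^2 = -1, the exponential series gives
e^(theta*B) = cos(theta) + sin(theta)*B (the GA analogue of Euler's formula).
theta = 73 degrees = 1.27409 rad
cos(73 deg) = 0.2924
sin(73 deg) = 0.9563
exp(theta*B) = 0.2924 + 0.9563*B


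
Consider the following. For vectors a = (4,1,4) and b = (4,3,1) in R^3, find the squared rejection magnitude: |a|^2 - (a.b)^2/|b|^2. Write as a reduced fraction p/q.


|a|^2 = 4^2 + 1^2 + 4^2 = 33
|b|^2 = 4^2 + 3^2 + 1^2 = 26
a . b = 4*4 + 1*3 + 4*1 = 23
(a.b)^2 = 23^2 = 529
|rej|^2 = 33 - 529/26
= (858 - 529)/26
= 329/26
In lowest terms: 329/26


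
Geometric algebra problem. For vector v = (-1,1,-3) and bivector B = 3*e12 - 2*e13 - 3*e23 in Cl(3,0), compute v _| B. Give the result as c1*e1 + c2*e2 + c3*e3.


Left contraction v _| B = <vB>_1 (grade-1 part of the geometric product vB).
Using e1_|e12 = e2, e2_|e12 = -e1, e1_|e13 = e3, e3_|e13 = -e1, e2_|e23 = e3, e3_|e23 = -e2:
e1 coeff: -v2*b12 - v3*b13 = -(1)*(3) - (-3)*(-2) = -9
e2 coeff: v1*b12 - v3*b23 = (-1)*(3) - (-3)*(-3) = -12
e3 coeff: v1*b13 + v2*b23 = (-1)*(-2) + (1)*(-3) = -1
v _| B = -9*e1 - 12*e2 - 1*e3


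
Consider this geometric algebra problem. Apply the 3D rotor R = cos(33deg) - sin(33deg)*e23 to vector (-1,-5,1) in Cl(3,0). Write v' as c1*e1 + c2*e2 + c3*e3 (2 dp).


Rotor R = cos(33deg) - sin(33deg)*e23
Rotation angle theta = 2 * 33 = 66 degrees in the e23 plane (e2 -> e3).
The component perpendicular to the plane (e1) is invariant: v'_1 = v1 = -1.00
cos(66deg) = 0.4067, sin(66deg) = 0.9135
v'_2 = v2*cos(theta) - v3*sin(theta) = -5*0.4067 - 1*0.9135 = -2.95
v'_3 = v2*sin(theta) + v3*cos(theta) = -5*0.9135 + 1*0.4067 = -4.16
v' = -1.00*e1 - 2.95*e2 - 4.16*e3


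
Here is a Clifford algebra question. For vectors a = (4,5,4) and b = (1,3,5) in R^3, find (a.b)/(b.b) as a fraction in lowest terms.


Projection coefficient = (a . b) / (b . b)
a . b = 4*1 + 5*3 + 4*5
= 4 + 15 + 20 = 39
b . b = 1^2 + 3^2 + 5^2
= 1 + 9 + 25 = 35
Coefficient = 39/35
In lowest terms: 39/35


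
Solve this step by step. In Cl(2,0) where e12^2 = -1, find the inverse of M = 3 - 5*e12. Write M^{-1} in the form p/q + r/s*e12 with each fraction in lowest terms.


M = 3 - 5*e12, where e12^2 = -1.
Since M commutes with its reverse ~M = a - b*e12, M * ~M = a^2 - b^2*e12^2 = a^2 + b^2.
So M^{-1} = ~M / (a^2 + b^2) = (a - b*e12)/(a^2 + b^2).
a^2 + b^2 = 9 + 25 = 34
Scalar part = 3/34 = 3/34
Bivector coeff = 5/34 = 5/34
M^{-1} = 3/34 + 5/34*e12


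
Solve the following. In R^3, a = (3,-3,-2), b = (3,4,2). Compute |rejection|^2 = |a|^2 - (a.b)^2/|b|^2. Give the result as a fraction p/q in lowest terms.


|a|^2 = 3^2 + (-3)^2 + (-2)^2 = 22
|b|^2 = 3^2 + 4^2 + 2^2 = 29
a . b = 3*3 + (-3)*4 + (-2)*2 = -7
(a.b)^2 = (-7)^2 = 49
|rej|^2 = 22 - 49/29
= (638 - 49)/29
= 589/29
In lowest terms: 589/29


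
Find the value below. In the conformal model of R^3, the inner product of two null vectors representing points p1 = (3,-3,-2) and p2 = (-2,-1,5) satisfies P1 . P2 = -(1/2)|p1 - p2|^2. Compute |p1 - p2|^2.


p1 - p2 = (5, -2, -7)
|p1 - p2|^2 = 5^2 + (-2)^2 + (-7)^2
= 25 + 4 + 49
= 78


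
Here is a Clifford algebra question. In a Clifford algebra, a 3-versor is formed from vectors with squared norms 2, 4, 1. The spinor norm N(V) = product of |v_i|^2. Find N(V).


Spinor norm N(V) = |v1|^2 * |v2|^2 * ... * |v3|^2
= 2 * 4 * 1
Running product: 2, 8, 8
N(V) = 8


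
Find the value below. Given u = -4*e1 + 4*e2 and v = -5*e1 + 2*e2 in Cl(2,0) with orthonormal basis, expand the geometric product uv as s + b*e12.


Expand: (-4*e1 + 4*e2)(-5*e1 + 2*e2)
= (-4)*(-5)*e1e1 + (-4)*2*e1e2 + 4*(-5)*e2e1 + 4*2*e2e2
Using e1^2 = e2^2 = 1, e2e1 = -e1e2:
Scalar part s = (-4)*(-5) + 4*2 = 20 + 8 = 28
Bivector part b = (-4)*2 - 4*(-5) = -8 - (-20) = 12
uv = 28 + 12*e12


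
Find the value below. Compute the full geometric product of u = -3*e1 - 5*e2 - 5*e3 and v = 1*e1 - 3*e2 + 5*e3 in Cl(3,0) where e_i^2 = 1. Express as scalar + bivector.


In Cl(3,0): e_i^2 = 1, e_ie_j = -e_je_i for i != j.
Scalar part = u . v = (-3)*1 + (-5)*(-3) + (-5)*5
= -3 + 15 + (-25) = -13
e12 coeff = (-3)*(-3) - (-5)*1 = 9 - (-5) = 14
e13 coeff = (-3)*5 - (-5)*1 = -15 - (-5) = -10
e23 coeff = (-5)*5 - (-5)*(-3) = -25 - 15 = -40
uv = -13 + 14*e12 - 10*e13 - 40*e23


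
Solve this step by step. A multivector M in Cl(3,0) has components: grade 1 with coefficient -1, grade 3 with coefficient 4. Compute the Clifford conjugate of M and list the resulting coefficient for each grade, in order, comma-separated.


Clifford conjugate sign for grade k: (-1)^(k(k+1)/2)
Grade 1: (-1)^(1*2/2) = (-1)^1 = -1, coeff -1 -> 1
Grade 3: (-1)^(3*4/2) = (-1)^6 = 1, coeff 4 -> 4
Conjugated coefficients: 1, 4


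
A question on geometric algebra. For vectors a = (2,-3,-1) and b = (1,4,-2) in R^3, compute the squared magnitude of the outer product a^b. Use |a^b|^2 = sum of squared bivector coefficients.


a wedge b = (a1*b2 - a2*b1)*e12 + (a1*b3 - a3*b1)*e13 + (a2*b3 - a3*b2)*e23
e12 coeff: 2*4 - (-3)*1 = 8 - (-3) = 11
e13 coeff: 2*(-2) - (-1)*1 = -4 - (-1) = -3
e23 coeff: (-3)*(-2) - (-1)*4 = 6 - (-4) = 10
|a wedge b|^2 = 11^2 + (-3)^2 + 10^2
= 121 + 9 + 100
= 230


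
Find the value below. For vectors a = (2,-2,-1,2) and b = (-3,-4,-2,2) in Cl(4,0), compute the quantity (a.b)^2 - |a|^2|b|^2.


a . b = 2*(-3) + (-2)*(-4) + (-1)*(-2) + 2*2
= -6 + 8 + 2 + 4 = 8
|a|^2 = 2^2 + (-2)^2 + (-1)^2 + 2^2 = 13
|b|^2 = (-3)^2 + (-4)^2 + (-2)^2 + 2^2 = 33
(a.b)^2 = 8^2 = 64
|a|^2 * |b|^2 = 13 * 33 = 429
Result = 64 - 429 = -365


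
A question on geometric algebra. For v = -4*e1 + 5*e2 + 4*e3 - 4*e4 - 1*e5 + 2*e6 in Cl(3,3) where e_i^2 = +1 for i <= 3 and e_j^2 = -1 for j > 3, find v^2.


v^2 = sum of c_i^2 * e_i^2
Positive signature terms (e_i^2 = +1): (-4)^2 + 5^2 + 4^2 = 57
Negative signature terms (e_j^2 = -1): (-4)^2 + (-1)^2 + 2^2 = 21
v^2 = 57 - 21 = 36


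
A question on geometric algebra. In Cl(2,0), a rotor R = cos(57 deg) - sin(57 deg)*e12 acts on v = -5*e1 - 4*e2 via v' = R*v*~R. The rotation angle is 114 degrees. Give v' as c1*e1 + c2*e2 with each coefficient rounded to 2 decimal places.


Rotor R = cos(57deg) - sin(57deg)*e12
Rotation angle theta = 2 * 57 = 114 degrees
v' = R*v*~R rotates v by theta.
cos(114deg) = -0.4067, sin(114deg) = 0.9135
v'_1 = -5*cos(114deg) - (-4)*sin(114deg)
= -5*(-0.4067) - (-4)*0.9135
= 5.69
v'_2 = -5*sin(114deg) + (-4)*cos(114deg)
= -5*0.9135 + (-4)*(-0.4067)
= -2.94
v' = 5.69*e1 - 2.94*e2


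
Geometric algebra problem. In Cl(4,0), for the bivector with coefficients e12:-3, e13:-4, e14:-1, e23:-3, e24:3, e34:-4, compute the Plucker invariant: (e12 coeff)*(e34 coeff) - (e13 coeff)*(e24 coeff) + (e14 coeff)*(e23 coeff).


Plucker relation: af - be + cd
a*f = (-3)*(-4) = 12
b*e = (-4)*3 = -12
c*d = (-1)*(-3) = 3
af - be + cd = 12 - (-12) + 3
= 27


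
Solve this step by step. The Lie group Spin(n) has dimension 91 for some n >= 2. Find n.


dim Spin(n) = dim so(n) = n(n-1)/2.
Solve n(n-1)/2 = 91, i.e. n^2 - n - 182 = 0.
Discriminant = 1 + 8*91 = 729
n = (1 + sqrt(729))/2 = (1 + 27)/2 = 14


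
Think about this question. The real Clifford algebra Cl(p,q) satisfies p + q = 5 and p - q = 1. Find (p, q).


We need p + q = 5 and p - q = 1.
Adding: 2p = 5 + 1 = 6, so p = 3.
Then q = 5 - 3 = 2.
(p, q) = (3, 2)


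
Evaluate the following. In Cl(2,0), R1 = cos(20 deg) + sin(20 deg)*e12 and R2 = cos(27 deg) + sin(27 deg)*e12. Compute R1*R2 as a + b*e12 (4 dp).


Same-plane rotors commute and their half-angles add:
R1*R2 = cos(a1 + a2) + sin(a1 + a2)*e12.
a1 + a2 = 20 + 27 = 47 deg
cos(47 deg) = 0.6820
sin(47 deg) = 0.7314
R1*R2 = 0.6820 + 0.7314*e12


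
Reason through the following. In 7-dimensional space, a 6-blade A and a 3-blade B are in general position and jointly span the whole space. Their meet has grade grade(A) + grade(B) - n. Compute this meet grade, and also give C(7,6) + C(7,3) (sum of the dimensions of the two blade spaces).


Meet grade = grade(A) + grade(B) - n
= 6 + 3 - 7 = 2
C(7,6) = 7
C(7,3) = 35
dim_A + dim_B = 7 + 35 = 42


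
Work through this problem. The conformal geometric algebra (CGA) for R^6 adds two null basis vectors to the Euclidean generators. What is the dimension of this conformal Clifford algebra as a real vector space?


The conformal model of R^6 uses Cl(7,1): the 6 Euclidean generators plus two extra orthogonal generators e+ (e+^2 = +1) and e- (e-^2 = -1), from which the null vectors e0, einf are built.
Number of generators m = 6 + 2 = 8.
dim Cl(p,q) = 2^m = 2^8 = 256


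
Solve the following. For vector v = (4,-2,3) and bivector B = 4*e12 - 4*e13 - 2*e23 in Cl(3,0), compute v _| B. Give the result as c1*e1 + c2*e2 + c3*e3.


Left contraction v _| B = <vB>_1 (grade-1 part of the geometric product vB).
Using e1_|e12 = e2, e2_|e12 = -e1, e1_|e13 = e3, e3_|e13 = -e1, e2_|e23 = e3, e3_|e23 = -e2:
e1 coeff: -v2*b12 - v3*b13 = -(-2)*(4) - (3)*(-4) = 20
e2 coeff: v1*b12 - v3*b23 = (4)*(4) - (3)*(-2) = 22
e3 coeff: v1*b13 + v2*b23 = (4)*(-4) + (-2)*(-2) = -12
v _| B = 20*e1 + 22*e2 - 12*e3


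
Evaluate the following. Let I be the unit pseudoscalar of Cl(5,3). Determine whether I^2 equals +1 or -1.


The pseudoscalar I = e1...e_n (product of all n generators) of Cl(p,q) satisfies I^2 = (-1)^(q + n(n-1)/2).
p = 5, q = 3, n = p + q = 8
n(n-1)/2 = 8 * 7 / 2 = 28
Exponent = q + n(n-1)/2 = 3 + 28 = 31
I^2 = (-1)^31 = -1


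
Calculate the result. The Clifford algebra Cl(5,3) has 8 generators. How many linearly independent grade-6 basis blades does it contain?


Number of grade-k basis blades in Cl(p,q) with n = p + q is C(n, k).
n = 5 + 3 = 8
C(8, 6) = 8! / (6! * 2!)
= 40320 / (720 * 2)
= 28


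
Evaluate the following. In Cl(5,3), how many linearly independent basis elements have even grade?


Even subalgebra dimension = 2^(n-1)
n = 5 + 3 = 8
2^(8 - 1) = 2^7 = 128
Verification: sum of C(8,k) for even k = 1 + 28 + 70 + 28 + 1 = 128
Result = 128


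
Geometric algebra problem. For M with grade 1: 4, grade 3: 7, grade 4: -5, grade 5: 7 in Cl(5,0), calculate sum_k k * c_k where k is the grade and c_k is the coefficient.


Grade-weighted sum = sum of grade_k * coefficient_k
1*4 = 4
3*7 = 21
4*(-5) = -20
5*7 = 35
Total = 4 + 21 + (-20) + 35 = 40


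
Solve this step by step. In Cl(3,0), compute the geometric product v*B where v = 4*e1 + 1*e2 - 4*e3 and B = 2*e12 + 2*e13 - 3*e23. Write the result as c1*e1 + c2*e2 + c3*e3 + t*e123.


vB has grade-1 (vector) and grade-3 (trivector) parts: vB = (v _| B) + (v ^ B).
Vector part <vB>_1:
  e1: -v2*b12 - v3*b13 = -(1)*(2) - (-4)*(2) = 6
  e2: v1*b12 - v3*b23 = (4)*(2) - (-4)*(-3) = -4
  e3: v1*b13 + v2*b23 = (4)*(2) + (1)*(-3) = 5
Trivector part <vB>_3:
  e123: v1*b23 - v2*b13 + v3*b12 = (4)*(-3) - (1)*(2) + (-4)*(2) = -22
vB = 6*e1 - 4*e2 + 5*e3 - 22*e123


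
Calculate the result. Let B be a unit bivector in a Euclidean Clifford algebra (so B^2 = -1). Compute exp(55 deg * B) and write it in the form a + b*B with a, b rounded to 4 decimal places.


For a unit bivector B with B^2 = -1, the exponential series gives
e^(theta*B) = cos(theta) + sin(theta)*B (the GA analogue of Euler's formula).
theta = 55 degrees = 0.959931 rad
cos(55 deg) = 0.5736
sin(55 deg) = 0.8192
exp(theta*B) = 0.5736 + 0.8192*B


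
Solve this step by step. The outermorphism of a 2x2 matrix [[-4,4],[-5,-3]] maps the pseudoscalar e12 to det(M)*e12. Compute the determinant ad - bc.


The outermorphism of a linear map f sends e1^e2 to f(e1)^f(e2).
f(e1) = -4*e1 - 5*e2
f(e2) = 4*e1 - 3*e2
f(e1) ^ f(e2) = (-4*e1 - 5*e2) ^ (4*e1 - 3*e2)
= (-4)*(-3)*e12 + (-5)*4*e21
= (12 - (-20))*e12
= 32*e12
Coefficient = 32


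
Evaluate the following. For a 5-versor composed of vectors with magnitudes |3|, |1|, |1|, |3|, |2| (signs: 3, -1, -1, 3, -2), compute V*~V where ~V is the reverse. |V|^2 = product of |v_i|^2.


Each vector v_i has |v_i|^2 = s_i^2
Squared scales: 3^2 = 9, (-1)^2 = 1, (-1)^2 = 1, 3^2 = 9, (-2)^2 = 4
|V|^2 = 9 * 1 * 1 * 9 * 4
= 324


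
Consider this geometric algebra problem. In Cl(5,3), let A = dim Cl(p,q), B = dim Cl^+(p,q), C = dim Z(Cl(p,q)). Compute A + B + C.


n = 5 + 3 = 8
Total dim = 2^8 = 256
Even subalgebra dim = 2^7 = 128
n is even, so center dim = 1
Sum = 256 + 128 + 1 = 385


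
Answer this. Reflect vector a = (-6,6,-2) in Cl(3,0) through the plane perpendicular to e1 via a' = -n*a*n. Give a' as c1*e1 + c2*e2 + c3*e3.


Reflection formula: a' = -n*a*n, with n = e1 (unit vector, n^2 = 1).
For reflection through hyperplane perp to e1:
The component along e1 flips sign, others stay.
a = (-6, 6, -2)
a' = (6, 6, -2)
a' = 6*e1 + 6*e2 - 2*e3


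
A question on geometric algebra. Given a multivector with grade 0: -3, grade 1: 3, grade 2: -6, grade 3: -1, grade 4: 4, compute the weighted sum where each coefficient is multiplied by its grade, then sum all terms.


Grade-weighted sum = sum of grade_k * coefficient_k
0*(-3) = 0
1*3 = 3
2*(-6) = -12
3*(-1) = -3
4*4 = 16
Total = 0 + 3 + (-12) + (-3) + 16 = 4


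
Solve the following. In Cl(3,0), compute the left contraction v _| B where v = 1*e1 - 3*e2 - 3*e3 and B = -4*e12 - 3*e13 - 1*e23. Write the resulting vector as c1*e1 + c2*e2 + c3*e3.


Left contraction v _| B = <vB>_1 (grade-1 part of the geometric product vB).
Using e1_|e12 = e2, e2_|e12 = -e1, e1_|e13 = e3, e3_|e13 = -e1, e2_|e23 = e3, e3_|e23 = -e2:
e1 coeff: -v2*b12 - v3*b13 = -(-3)*(-4) - (-3)*(-3) = -21
e2 coeff: v1*b12 - v3*b23 = (1)*(-4) - (-3)*(-1) = -7
e3 coeff: v1*b13 + v2*b23 = (1)*(-3) + (-3)*(-1) = 0
v _| B = -21*e1 - 7*e2 + 0*e3


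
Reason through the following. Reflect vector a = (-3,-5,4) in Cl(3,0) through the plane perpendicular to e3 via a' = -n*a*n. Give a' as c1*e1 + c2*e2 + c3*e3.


Reflection formula: a' = -n*a*n, with n = e3 (unit vector, n^2 = 1).
For reflection through hyperplane perp to e3:
The component along e3 flips sign, others stay.
a = (-3, -5, 4)
a' = (-3, -5, -4)
a' = -3*e1 - 5*e2 - 4*e3


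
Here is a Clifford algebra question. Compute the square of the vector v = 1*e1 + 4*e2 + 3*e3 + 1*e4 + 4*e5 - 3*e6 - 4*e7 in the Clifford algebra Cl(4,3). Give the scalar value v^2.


v^2 = sum of c_i^2 * e_i^2
Positive signature terms (e_i^2 = +1): 1^2 + 4^2 + 3^2 + 1^2 = 27
Negative signature terms (e_j^2 = -1): 4^2 + (-3)^2 + (-4)^2 = 41
v^2 = 27 - 41 = -14


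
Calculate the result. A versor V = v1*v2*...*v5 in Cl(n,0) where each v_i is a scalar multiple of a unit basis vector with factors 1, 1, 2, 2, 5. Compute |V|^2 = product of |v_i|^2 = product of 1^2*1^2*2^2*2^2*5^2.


Each vector v_i has |v_i|^2 = s_i^2
Squared scales: 1^2 = 1, 1^2 = 1, 2^2 = 4, 2^2 = 4, 5^2 = 25
|V|^2 = 1 * 1 * 4 * 4 * 25
= 400


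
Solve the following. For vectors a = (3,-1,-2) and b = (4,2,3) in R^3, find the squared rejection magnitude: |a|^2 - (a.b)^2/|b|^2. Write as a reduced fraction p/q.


|a|^2 = 3^2 + (-1)^2 + (-2)^2 = 14
|b|^2 = 4^2 + 2^2 + 3^2 = 29
a . b = 3*4 + (-1)*2 + (-2)*3 = 4
(a.b)^2 = 4^2 = 16
|rej|^2 = 14 - 16/29
= (406 - 16)/29
= 390/29
In lowest terms: 390/29


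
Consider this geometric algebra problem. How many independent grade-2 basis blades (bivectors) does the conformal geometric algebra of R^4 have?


The conformal model of R^4 uses Cl(5,1) with m = 4 + 2 = 6 generators.
Number of grade-2 blades = C(m, 2) = C(6, 2)
= 6*5/2 = 15


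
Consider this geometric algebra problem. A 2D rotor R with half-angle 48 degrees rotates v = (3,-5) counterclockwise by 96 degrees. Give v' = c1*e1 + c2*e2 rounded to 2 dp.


Rotor R = cos(48deg) - sin(48deg)*e12
Rotation angle theta = 2 * 48 = 96 degrees
v' = R*v*~R rotates v by theta.
cos(96deg) = -0.1045, sin(96deg) = 0.9945
v'_1 = 3*cos(96deg) - (-5)*sin(96deg)
= 3*(-0.1045) - (-5)*0.9945
= 4.66
v'_2 = 3*sin(96deg) + (-5)*cos(96deg)
= 3*0.9945 + (-5)*(-0.1045)
= 3.51
v' = 4.66*e1 + 3.51*e2


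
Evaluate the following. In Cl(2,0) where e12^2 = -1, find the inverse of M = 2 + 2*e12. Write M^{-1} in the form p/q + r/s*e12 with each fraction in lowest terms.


M = 2 + 2*e12, where e12^2 = -1.
Since M commutes with its reverse ~M = a - b*e12, M * ~M = a^2 - b^2*e12^2 = a^2 + b^2.
So M^{-1} = ~M / (a^2 + b^2) = (a - b*e12)/(a^2 + b^2).
a^2 + b^2 = 4 + 4 = 8
Scalar part = 2/8 = 1/4
Bivector coeff = -2/8 = -1/4
M^{-1} = 1/4 - 1/4*e12


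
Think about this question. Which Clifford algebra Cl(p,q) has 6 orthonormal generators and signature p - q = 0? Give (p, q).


We need p + q = 6 and p - q = 0.
Adding: 2p = 6 + 0 = 6, so p = 3.
Then q = 6 - 3 = 3.
(p, q) = (3, 3)


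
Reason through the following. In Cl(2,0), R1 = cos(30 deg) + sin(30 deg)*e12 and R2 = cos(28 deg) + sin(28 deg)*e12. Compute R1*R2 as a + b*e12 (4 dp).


Same-plane rotors commute and their half-angles add:
R1*R2 = cos(a1 + a2) + sin(a1 + a2)*e12.
a1 + a2 = 30 + 28 = 58 deg
cos(58 deg) = 0.5299
sin(58 deg) = 0.8480
R1*R2 = 0.5299 + 0.8480*e12


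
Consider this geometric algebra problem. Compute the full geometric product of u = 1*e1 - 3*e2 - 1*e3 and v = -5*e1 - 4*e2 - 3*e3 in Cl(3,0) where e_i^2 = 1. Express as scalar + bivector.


In Cl(3,0): e_i^2 = 1, e_ie_j = -e_je_i for i != j.
Scalar part = u . v = 1*(-5) + (-3)*(-4) + (-1)*(-3)
= -5 + 12 + 3 = 10
e12 coeff = 1*(-4) - (-3)*(-5) = -4 - 15 = -19
e13 coeff = 1*(-3) - (-1)*(-5) = -3 - 5 = -8
e23 coeff = (-3)*(-3) - (-1)*(-4) = 9 - 4 = 5
uv = 10 - 19*e12 - 8*e13 + 5*e23


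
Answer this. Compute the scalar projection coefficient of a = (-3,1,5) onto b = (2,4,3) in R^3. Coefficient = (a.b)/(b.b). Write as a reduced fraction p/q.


Projection coefficient = (a . b) / (b . b)
a . b = (-3)*2 + 1*4 + 5*3
= -6 + 4 + 15 = 13
b . b = 2^2 + 4^2 + 3^2
= 4 + 16 + 9 = 29
Coefficient = 13/29
In lowest terms: 13/29


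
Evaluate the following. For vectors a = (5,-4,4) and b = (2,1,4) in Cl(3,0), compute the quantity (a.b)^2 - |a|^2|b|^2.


a . b = 5*2 + (-4)*1 + 4*4
= 10 + (-4) + 16 = 22
|a|^2 = 5^2 + (-4)^2 + 4^2 = 57
|b|^2 = 2^2 + 1^2 + 4^2 = 21
(a.b)^2 = 22^2 = 484
|a|^2 * |b|^2 = 57 * 21 = 1197
Result = 484 - 1197 = -713


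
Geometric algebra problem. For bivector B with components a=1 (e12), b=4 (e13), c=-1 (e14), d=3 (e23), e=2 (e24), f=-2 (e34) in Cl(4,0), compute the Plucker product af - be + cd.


Plucker relation: af - be + cd
a*f = 1*(-2) = -2
b*e = 4*2 = 8
c*d = (-1)*3 = -3
af - be + cd = -2 - 8 + (-3)
= -13


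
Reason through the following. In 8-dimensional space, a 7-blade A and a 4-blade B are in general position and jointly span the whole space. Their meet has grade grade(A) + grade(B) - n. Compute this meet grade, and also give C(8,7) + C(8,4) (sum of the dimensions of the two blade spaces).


Meet grade = grade(A) + grade(B) - n
= 7 + 4 - 8 = 3
C(8,7) = 8
C(8,4) = 70
dim_A + dim_B = 8 + 70 = 78


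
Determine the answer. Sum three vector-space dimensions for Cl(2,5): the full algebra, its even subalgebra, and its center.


n = 2 + 5 = 7
Total dim = 2^7 = 128
Even subalgebra dim = 2^6 = 64
n is odd, so center dim = 2
Sum = 128 + 64 + 2 = 194


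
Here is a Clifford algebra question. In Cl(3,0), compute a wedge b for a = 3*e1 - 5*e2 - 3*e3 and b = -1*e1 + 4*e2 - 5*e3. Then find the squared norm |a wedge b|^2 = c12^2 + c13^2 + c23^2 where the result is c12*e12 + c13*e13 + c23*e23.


a wedge b = (a1*b2 - a2*b1)*e12 + (a1*b3 - a3*b1)*e13 + (a2*b3 - a3*b2)*e23
e12 coeff: 3*4 - (-5)*(-1) = 12 - 5 = 7
e13 coeff: 3*(-5) - (-3)*(-1) = -15 - 3 = -18
e23 coeff: (-5)*(-5) - (-3)*4 = 25 - (-12) = 37
|a wedge b|^2 = 7^2 + (-18)^2 + 37^2
= 49 + 324 + 1369
= 1742


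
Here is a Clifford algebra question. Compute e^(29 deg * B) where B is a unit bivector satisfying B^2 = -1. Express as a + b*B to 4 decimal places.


For a unit bivector B with B^2 = -1, the exponential series gives
e^(theta*B) = cos(theta) + sin(theta)*B (the GA analogue of Euler's formula).
theta = 29 degrees = 0.506145 rad
cos(29 deg) = 0.8746
sin(29 deg) = 0.4848
exp(theta*B) = 0.8746 + 0.4848*B


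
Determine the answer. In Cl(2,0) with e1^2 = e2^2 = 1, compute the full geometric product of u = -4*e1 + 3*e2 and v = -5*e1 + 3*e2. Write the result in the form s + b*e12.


Expand: (-4*e1 + 3*e2)(-5*e1 + 3*e2)
= (-4)*(-5)*e1e1 + (-4)*3*e1e2 + 3*(-5)*e2e1 + 3*3*e2e2
Using e1^2 = e2^2 = 1, e2e1 = -e1e2:
Scalar part s = (-4)*(-5) + 3*3 = 20 + 9 = 29
Bivector part b = (-4)*3 - 3*(-5) = -12 - (-15) = 3
uv = 29 + 3*e12


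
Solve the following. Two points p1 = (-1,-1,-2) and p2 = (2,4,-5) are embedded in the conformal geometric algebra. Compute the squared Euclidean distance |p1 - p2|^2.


p1 - p2 = (-3, -5, 3)
|p1 - p2|^2 = (-3)^2 + (-5)^2 + 3^2
= 9 + 25 + 9
= 43


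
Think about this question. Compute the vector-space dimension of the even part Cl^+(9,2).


Even subalgebra dimension = 2^(n-1)
n = 9 + 2 = 11
2^(11 - 1) = 2^10 = 1024
Verification: sum of C(11,k) for even k = 1 + 55 + 330 + 462 + 165 + 11 = 1024
Result = 1024


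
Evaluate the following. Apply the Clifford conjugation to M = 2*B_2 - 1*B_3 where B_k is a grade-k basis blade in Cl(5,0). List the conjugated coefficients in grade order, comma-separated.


Clifford conjugate sign for grade k: (-1)^(k(k+1)/2)
Grade 2: (-1)^(2*3/2) = (-1)^3 = -1, coeff 2 -> -2
Grade 3: (-1)^(3*4/2) = (-1)^6 = 1, coeff -1 -> -1
Conjugated coefficients: -2, -1


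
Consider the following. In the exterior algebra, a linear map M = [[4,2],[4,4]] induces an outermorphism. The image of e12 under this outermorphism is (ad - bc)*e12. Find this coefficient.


The outermorphism of a linear map f sends e1^e2 to f(e1)^f(e2).
f(e1) = 4*e1 + 4*e2
f(e2) = 2*e1 + 4*e2
f(e1) ^ f(e2) = (4*e1 + 4*e2) ^ (2*e1 + 4*e2)
= 4*4*e12 + 4*2*e21
= (16 - 8)*e12
= 8*e12
Coefficient = 8


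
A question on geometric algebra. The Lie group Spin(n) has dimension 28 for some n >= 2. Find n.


dim Spin(n) = dim so(n) = n(n-1)/2.
Solve n(n-1)/2 = 28, i.e. n^2 - n - 56 = 0.
Discriminant = 1 + 8*28 = 225
n = (1 + sqrt(225))/2 = (1 + 15)/2 = 8


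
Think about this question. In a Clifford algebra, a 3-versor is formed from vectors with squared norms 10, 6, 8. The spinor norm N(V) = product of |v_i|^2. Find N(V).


Spinor norm N(V) = |v1|^2 * |v2|^2 * ... * |v3|^2
= 10 * 6 * 8
Running product: 10, 60, 480
N(V) = 480


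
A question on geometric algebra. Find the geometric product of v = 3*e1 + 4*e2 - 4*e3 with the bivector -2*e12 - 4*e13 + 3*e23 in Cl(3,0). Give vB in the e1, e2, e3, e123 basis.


vB has grade-1 (vector) and grade-3 (trivector) parts: vB = (v _| B) + (v ^ B).
Vector part <vB>_1:
  e1: -v2*b12 - v3*b13 = -(4)*(-2) - (-4)*(-4) = -8
  e2: v1*b12 - v3*b23 = (3)*(-2) - (-4)*(3) = 6
  e3: v1*b13 + v2*b23 = (3)*(-4) + (4)*(3) = 0
Trivector part <vB>_3:
  e123: v1*b23 - v2*b13 + v3*b12 = (3)*(3) - (4)*(-4) + (-4)*(-2) = 33
vB = -8*e1 + 6*e2 + 0*e3 + 33*e123


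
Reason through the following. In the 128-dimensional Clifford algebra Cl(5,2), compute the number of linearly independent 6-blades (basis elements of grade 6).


Number of grade-k basis blades in Cl(p,q) with n = p + q is C(n, k).
n = 5 + 2 = 7
C(7, 6) = 7! / (6! * 1!)
= 5040 / (720 * 1)
= 7


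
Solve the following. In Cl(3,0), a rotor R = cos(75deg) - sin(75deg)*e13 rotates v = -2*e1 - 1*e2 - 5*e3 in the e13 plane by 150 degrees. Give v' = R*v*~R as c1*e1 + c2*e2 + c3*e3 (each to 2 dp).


Rotor R = cos(75deg) - sin(75deg)*e13
Rotation angle theta = 2 * 75 = 150 degrees in the e13 plane (e1 -> e3).
The component perpendicular to the plane (e2) is invariant: v'_2 = v2 = -1.00
cos(150deg) = -0.8660, sin(150deg) = 0.5000
v'_1 = v1*cos(theta) - v3*sin(theta) = -2*(-0.8660) - (-5)*0.5000 = 4.23
v'_3 = v1*sin(theta) + v3*cos(theta) = -2*0.5000 + (-5)*(-0.8660) = 3.33
v' = 4.23*e1 - 1.00*e2 + 3.33*e3


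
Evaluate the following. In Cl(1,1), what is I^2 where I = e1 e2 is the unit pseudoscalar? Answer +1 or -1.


The pseudoscalar I = e1...e_n (product of all n generators) of Cl(p,q) satisfies I^2 = (-1)^(q + n(n-1)/2).
p = 1, q = 1, n = p + q = 2
n(n-1)/2 = 2 * 1 / 2 = 1
Exponent = q + n(n-1)/2 = 1 + 1 = 2
I^2 = (-1)^2 = +1


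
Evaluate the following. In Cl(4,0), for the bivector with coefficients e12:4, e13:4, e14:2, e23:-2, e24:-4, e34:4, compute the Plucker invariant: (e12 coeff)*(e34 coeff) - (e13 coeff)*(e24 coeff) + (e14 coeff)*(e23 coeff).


Plucker relation: af - be + cd
a*f = 4*4 = 16
b*e = 4*(-4) = -16
c*d = 2*(-2) = -4
af - be + cd = 16 - (-16) + (-4)
= 28
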